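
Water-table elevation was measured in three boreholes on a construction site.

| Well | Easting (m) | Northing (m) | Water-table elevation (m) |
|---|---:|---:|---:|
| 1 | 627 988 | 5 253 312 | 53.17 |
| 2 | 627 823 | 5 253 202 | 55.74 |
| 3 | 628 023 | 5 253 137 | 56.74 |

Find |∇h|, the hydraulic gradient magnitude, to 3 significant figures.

Differences from 1: to 2 (Δx, Δy, Δh) = (-165, -110, +2.57); to 3 = (35, -175, +3.57).
Determinant of the coordinate differences = (-165)·(-175) − 35·(-110) = 32725.
∂h/∂x = [(+2.57)·(-175) − (+3.57)·(-110)] / 32725 = -0.001743
∂h/∂y = [(-165)·(+3.57) − 35·(+2.57)] / 32725 = -0.02075
|∇h| = √(-0.001743² + -0.02075²) = 0.02082

0.0208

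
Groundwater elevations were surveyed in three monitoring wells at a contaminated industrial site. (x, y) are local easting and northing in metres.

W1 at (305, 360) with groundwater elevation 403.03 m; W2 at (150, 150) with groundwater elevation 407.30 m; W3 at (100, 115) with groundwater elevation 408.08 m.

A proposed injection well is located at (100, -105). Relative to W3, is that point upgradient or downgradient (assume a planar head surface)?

Taking W1 as reference: W2−W1 = (-155, -210, +4.27); W3−W1 = (-205, -245, +5.05).
Solve a·Δx + b·Δy = Δh: det = (-155)·(-245) − (-205)·(-210) = -5075.
∂h/∂x = [(+4.27)·(-245) − (+5.05)·(-210)] / -5075 = -0.002828
∂h/∂y = [(-155)·(+5.05) − (-205)·(+4.27)] / -5075 = -0.01825
Head at (100, -105) = 403.03 + (-0.002828)·(-205) + (-0.01825)·(-465) = 412.09 m.
That is higher than the 408.08 m at W3, so the point is upgradient.

upgradient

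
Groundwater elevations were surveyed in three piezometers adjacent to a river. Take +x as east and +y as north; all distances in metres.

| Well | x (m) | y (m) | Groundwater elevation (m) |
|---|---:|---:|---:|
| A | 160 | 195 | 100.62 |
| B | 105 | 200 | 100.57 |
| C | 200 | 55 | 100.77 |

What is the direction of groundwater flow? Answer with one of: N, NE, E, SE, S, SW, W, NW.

With h = a·x + b·y + c and A as origin, the differences give:
  (-55)·a + 5·b = -0.05
  40·a + (-140)·b = +0.15
Eliminate b (×(-140) and ×5, subtract): 7500·a = 6.250 → a = ∂h/∂x = +0.0008333
Back-substitute: b = ∂h/∂y = -0.0008333.
Flow = −∇h = (-0.0008333 east, +0.0008333 north), which points northwest.

NW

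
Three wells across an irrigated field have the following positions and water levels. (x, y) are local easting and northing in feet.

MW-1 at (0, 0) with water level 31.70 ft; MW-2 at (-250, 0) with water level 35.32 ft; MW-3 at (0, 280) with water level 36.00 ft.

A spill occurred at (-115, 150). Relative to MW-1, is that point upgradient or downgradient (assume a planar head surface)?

∂h/∂x = (35.32 − 31.70) / (-250 − 0) = -0.01448
∂h/∂y = (36.00 − 31.70) / (280 − 0) = +0.01536
Head at (-115, 150) = 31.70 + (-0.01448)·(-115) + (+0.01536)·(150) = 35.67 ft.
That is higher than the 31.70 ft at MW-1, so the point is upgradient.

upgradient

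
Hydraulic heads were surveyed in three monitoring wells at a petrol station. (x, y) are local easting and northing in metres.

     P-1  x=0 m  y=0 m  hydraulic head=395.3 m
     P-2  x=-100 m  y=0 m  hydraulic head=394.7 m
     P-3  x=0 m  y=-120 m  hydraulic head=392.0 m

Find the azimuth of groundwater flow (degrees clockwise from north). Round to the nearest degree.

∂h/∂x = (394.7 − 395.3) / (-100 − 0) = +0.006000
∂h/∂y = (392.0 − 395.3) / (-120 − 0) = +0.02750
Flow direction (−∇h) has components (-0.006000 E, -0.02750 N).
Azimuth = atan2(E, N) = atan2(-0.006000, -0.02750) = 192.3° ≈ 192°.

192°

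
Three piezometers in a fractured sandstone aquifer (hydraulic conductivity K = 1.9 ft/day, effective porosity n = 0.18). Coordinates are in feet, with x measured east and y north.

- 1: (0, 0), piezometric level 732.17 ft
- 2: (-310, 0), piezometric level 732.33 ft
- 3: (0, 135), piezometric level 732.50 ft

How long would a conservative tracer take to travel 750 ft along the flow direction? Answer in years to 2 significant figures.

∂h/∂x = (732.33 − 732.17) / (-310 − 0) = -0.0005161
∂h/∂y = (732.50 − 732.17) / (135 − 0) = +0.002444
|∇h| = √(-0.0005161² + 0.002444²) = 0.002498
Seepage velocity v = K·i/n = 1.9 × 0.002498 / 0.18 = 0.02637 ft/day.
t = 750 / 0.02637 = 2.844e+04 days = 77.9 years.

78 years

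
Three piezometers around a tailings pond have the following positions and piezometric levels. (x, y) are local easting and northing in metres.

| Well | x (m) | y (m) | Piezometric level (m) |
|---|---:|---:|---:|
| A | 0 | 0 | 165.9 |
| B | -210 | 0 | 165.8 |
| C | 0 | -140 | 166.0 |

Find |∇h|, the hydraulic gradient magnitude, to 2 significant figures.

0.00086

∂h/∂x = (165.8 − 165.9) / (-210 − 0) = +0.0004762
∂h/∂y = (166.0 − 165.9) / (-140 − 0) = -0.0007143
|∇h| = √(0.0004762² + -0.0007143²) = 0.0008585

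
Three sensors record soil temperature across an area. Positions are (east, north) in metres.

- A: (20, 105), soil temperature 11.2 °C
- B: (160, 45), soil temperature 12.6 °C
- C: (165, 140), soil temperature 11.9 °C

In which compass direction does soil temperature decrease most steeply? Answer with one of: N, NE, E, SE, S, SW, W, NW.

Three-point gradient (reference A): Δ to B = (140, -60, +1.4), Δ to C = (145, 35, +0.7).
∂T/∂x = +0.006691, ∂T/∂y = -0.007721 (det = 13600).
Steepest decrease is along −∇f = (-0.006691 E, +0.007721 N) → northwest.

NW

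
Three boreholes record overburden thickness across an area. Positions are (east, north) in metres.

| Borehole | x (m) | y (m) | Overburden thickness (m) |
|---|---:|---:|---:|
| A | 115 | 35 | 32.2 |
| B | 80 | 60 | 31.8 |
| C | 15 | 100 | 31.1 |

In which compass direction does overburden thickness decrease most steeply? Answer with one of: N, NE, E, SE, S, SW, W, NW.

Taking A as reference: B−A = (-35, 25, -0.4); C−A = (-100, 65, -1.1).
Determinant of the coordinate differences = (-35)·65 − (-100)·25 = 225.
∂d/∂x = [(-0.4)·65 − (-1.1)·25] / 225 = +0.006667
∂d/∂y = [(-35)·(-1.1) − (-100)·(-0.4)] / 225 = -0.006667
Steepest decrease is along −∇f = (-0.006667 E, +0.006667 N) → northwest.

NW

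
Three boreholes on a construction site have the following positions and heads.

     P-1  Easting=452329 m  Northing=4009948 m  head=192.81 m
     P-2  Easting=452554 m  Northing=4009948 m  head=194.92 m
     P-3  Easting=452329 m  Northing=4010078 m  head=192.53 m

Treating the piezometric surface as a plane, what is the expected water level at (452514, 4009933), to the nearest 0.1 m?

∂h/∂x = (194.92 − 192.81) / (452554 − 452329) = +0.009378
∂h/∂y = (192.53 − 192.81) / (4010078 − 4009948) = -0.002154
h(452514, 4009933) = 192.81 + (+0.009378)·(185) + (-0.002154)·(-15) = 192.81 +1.735 +0.032 = 194.577 m.

194.6 m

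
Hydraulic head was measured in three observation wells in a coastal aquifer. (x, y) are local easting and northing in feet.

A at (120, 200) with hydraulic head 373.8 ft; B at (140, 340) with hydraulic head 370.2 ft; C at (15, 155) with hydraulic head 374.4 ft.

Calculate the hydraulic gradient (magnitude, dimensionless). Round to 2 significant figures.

Differences from A: to B (Δx, Δy, Δh) = (20, 140, -3.6); to C = (-105, -45, +0.6).
Determinant of the coordinate differences = 20·(-45) − (-105)·140 = 13800.
∂h/∂x = [(-3.6)·(-45) − (+0.6)·140] / 13800 = +0.005652
∂h/∂y = [20·(+0.6) − (-105)·(-3.6)] / 13800 = -0.02652
|∇h| = √(0.005652² + -0.02652²) = 0.02712

0.027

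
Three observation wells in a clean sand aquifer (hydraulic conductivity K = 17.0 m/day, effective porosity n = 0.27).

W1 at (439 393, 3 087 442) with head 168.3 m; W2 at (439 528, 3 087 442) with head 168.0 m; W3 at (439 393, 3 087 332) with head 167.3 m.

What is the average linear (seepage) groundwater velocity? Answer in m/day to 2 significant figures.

∂h/∂x = (168.0 − 168.3) / (439528 − 439393) = -0.002222
∂h/∂y = (167.3 − 168.3) / (3087332 − 3087442) = +0.009091
|∇h| = √(-0.002222² + 0.009091²) = 0.009359
Seepage velocity v = K·i/n = 17.0 × 0.009359 / 0.27 = 0.5893 m/day.

0.59 m/day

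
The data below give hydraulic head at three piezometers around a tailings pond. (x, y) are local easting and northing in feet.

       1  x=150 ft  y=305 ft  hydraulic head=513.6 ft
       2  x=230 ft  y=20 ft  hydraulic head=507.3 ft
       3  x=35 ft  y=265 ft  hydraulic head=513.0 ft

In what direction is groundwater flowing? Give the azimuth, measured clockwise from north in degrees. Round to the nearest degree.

With h = a·x + b·y + c and 1 as origin, the differences give:
  80·a + (-285)·b = -6.3
  (-115)·a + (-40)·b = -0.6
Eliminate b (×(-40) and ×(-285), subtract): -35975·a = 81.00 → a = ∂h/∂x = -0.002252
Back-substitute: b = ∂h/∂y = +0.02147.
Flow direction (−∇h) has components (+0.002252 E, -0.02147 N).
Azimuth = atan2(E, N) = atan2(+0.002252, -0.02147) = 174.0° ≈ 174°.

174°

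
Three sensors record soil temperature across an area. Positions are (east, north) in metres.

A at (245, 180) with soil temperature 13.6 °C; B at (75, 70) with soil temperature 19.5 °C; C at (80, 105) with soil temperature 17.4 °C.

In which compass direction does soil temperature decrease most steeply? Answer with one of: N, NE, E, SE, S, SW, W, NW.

N

Three-point gradient (reference A): Δ to B = (-170, -110, +5.9), Δ to C = (-165, -75, +3.8).
∂T/∂x = +0.004537, ∂T/∂y = -0.06065 (det = -5400).
Steepest decrease is along −∇f = (-0.004537 E, +0.06065 N) → north.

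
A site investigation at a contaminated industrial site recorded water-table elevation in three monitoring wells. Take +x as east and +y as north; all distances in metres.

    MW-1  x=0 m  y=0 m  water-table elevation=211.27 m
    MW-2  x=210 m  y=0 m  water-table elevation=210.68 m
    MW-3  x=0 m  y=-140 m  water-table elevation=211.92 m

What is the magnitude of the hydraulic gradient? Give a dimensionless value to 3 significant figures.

∂h/∂x = (210.68 − 211.27) / (210 − 0) = -0.002810
∂h/∂y = (211.92 − 211.27) / (-140 − 0) = -0.004643
|∇h| = √(-0.002810² + -0.004643²) = 0.005427

0.00543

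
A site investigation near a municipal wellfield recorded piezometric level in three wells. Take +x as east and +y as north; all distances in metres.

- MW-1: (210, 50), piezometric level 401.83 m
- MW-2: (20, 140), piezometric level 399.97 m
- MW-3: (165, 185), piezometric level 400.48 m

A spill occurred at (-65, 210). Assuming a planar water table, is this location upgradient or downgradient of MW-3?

Three-point gradient (reference MW-1): Δ to MW-2 = (-190, 90, -1.86), Δ to MW-3 = (-45, 135, -1.35).
∂h/∂x = +0.006000, ∂h/∂y = -0.008000 (det = -21600).
Head at (-65, 210) = 401.83 + (+0.006000)·(-275) + (-0.008000)·(160) = 398.90 m.
That is lower than the 400.48 m at MW-3, so the point is downgradient.

downgradient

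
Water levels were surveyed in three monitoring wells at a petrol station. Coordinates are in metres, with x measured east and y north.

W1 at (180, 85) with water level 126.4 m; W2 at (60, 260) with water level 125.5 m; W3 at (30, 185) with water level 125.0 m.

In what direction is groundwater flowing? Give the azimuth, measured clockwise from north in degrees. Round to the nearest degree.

Three-point gradient (reference W1): Δ to W2 = (-120, 175, -0.9), Δ to W3 = (-150, 100, -1.4).
∂h/∂x = +0.01088, ∂h/∂y = +0.002316 (det = 14250).
Flow direction (−∇h) has components (-0.01088 E, -0.002316 N).
Azimuth = atan2(E, N) = atan2(-0.01088, -0.002316) = 258.0° ≈ 258°.

258°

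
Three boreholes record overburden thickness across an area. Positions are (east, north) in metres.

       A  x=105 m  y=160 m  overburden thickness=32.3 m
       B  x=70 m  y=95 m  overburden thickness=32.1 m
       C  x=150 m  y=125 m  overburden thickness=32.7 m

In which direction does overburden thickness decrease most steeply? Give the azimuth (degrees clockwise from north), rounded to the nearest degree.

With d = a·x + b·y + c and A as origin, the differences give:
  (-35)·a + (-65)·b = -0.2
  45·a + (-35)·b = +0.4
Eliminate b (×(-35) and ×(-65), subtract): 4150·a = 33.00 → a = ∂d/∂x = +0.007952
Back-substitute: b = ∂d/∂y = -0.001205.
Steepest decrease is along −∇f: components (-0.007952 E, +0.001205 N).
Azimuth = atan2(-0.007952, +0.001205) = 278.6° ≈ 279°.

279°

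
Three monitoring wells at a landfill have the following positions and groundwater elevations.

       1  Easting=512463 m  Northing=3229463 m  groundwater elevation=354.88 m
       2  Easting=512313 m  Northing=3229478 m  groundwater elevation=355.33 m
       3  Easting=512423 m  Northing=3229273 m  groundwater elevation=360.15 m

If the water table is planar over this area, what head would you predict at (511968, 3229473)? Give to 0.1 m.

357.4 m

Three-point gradient (reference 1): Δ to 2 = (-150, 15, +0.45), Δ to 3 = (-40, -190, +5.27).
∂h/∂x = -0.005655, ∂h/∂y = -0.02655 (det = 29100).
h(511968, 3229473) = 354.88 + (-0.005655)·(-495) + (-0.02655)·(10) = 354.88 +2.799 -0.265 = 357.414 m.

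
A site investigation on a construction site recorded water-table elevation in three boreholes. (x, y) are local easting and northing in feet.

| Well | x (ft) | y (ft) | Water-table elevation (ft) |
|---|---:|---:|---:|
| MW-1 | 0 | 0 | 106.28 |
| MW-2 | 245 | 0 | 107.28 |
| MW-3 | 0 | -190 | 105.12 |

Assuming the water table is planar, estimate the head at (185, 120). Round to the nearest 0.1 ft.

107.8 ft

∂h/∂x = (107.28 − 106.28) / (245 − 0) = +0.004082
∂h/∂y = (105.12 − 106.28) / (-190 − 0) = +0.006105
h(185, 120) = 106.28 + (+0.004082)·(185) + (+0.006105)·(120) = 106.28 +0.755 +0.733 = 107.768 ft.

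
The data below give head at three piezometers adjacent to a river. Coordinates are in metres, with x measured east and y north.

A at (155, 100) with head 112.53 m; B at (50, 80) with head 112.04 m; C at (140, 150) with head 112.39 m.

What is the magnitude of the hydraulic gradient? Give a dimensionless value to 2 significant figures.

0.0051

With h = a·x + b·y + c and A as origin, the differences give:
  (-105)·a + (-20)·b = -0.49
  (-15)·a + 50·b = -0.14
Eliminate b (×50 and ×(-20), subtract): -5550·a = -27.300 → a = ∂h/∂x = +0.004919
Back-substitute: b = ∂h/∂y = -0.001324.
|∇h| = √(0.004919² + -0.001324²) = 0.005094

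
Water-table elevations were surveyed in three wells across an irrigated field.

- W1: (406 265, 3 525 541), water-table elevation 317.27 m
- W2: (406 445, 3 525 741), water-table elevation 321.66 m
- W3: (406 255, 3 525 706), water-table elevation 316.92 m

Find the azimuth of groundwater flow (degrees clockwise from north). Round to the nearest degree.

Taking W1 as reference: W2−W1 = (180, 200, +4.39); W3−W1 = (-10, 165, -0.35).
Solve a·Δx + b·Δy = Δh: det = 180·165 − (-10)·200 = 31700.
∂h/∂x = [(+4.39)·165 − (-0.35)·200] / 31700 = +0.02506
∂h/∂y = [180·(-0.35) − (-10)·(+4.39)] / 31700 = -0.0006025
Flow direction (−∇h) has components (-0.02506 E, +0.0006025 N).
Azimuth = atan2(E, N) = atan2(-0.02506, +0.0006025) = 271.4° ≈ 271°.

271°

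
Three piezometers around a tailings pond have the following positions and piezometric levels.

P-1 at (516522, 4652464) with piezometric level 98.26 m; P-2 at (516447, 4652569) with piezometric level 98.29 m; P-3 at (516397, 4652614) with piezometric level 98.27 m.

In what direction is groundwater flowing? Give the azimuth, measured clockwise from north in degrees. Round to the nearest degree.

Three-point gradient (reference P-1): Δ to P-2 = (-75, 105, +0.03), Δ to P-3 = (-125, 150, +0.01).
∂h/∂x = +0.001840, ∂h/∂y = +0.001600 (det = 1875).
Flow direction (−∇h) has components (-0.001840 E, -0.001600 N).
Azimuth = atan2(E, N) = atan2(-0.001840, -0.001600) = 229.0° ≈ 229°.

229°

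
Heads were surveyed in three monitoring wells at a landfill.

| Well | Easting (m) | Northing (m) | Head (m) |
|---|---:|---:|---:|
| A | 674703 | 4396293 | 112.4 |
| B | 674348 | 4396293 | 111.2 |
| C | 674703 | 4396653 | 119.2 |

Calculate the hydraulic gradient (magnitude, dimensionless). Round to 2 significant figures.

0.019

∂h/∂x = (111.2 − 112.4) / (674348 − 674703) = +0.003380
∂h/∂y = (119.2 − 112.4) / (4396653 − 4396293) = +0.01889
|∇h| = √(0.003380² + 0.01889²) = 0.01919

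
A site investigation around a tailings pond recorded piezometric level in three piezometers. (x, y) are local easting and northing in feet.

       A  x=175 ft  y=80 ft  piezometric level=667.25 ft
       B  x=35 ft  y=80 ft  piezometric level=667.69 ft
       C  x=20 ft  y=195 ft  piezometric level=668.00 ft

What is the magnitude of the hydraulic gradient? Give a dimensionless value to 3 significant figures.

Three-point gradient (reference A): Δ to B = (-140, 0, +0.44), Δ to C = (-155, 115, +0.75).
∂h/∂x = -0.003143, ∂h/∂y = +0.002286 (det = -16100).
|∇h| = √(-0.003143² + 0.002286²) = 0.003886

0.00389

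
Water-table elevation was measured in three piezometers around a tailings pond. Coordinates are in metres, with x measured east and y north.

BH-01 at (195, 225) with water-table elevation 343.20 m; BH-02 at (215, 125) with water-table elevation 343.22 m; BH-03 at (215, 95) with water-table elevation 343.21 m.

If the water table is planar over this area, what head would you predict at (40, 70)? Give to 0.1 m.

With h = a·x + b·y + c and BH-01 as origin, the differences give:
  20·a + (-100)·b = +0.02
  20·a + (-130)·b = +0.01
Eliminate b (×(-130) and ×(-100), subtract): -600·a = -1.600 → a = ∂h/∂x = +0.002667
Back-substitute: b = ∂h/∂y = +0.0003333.
h(40, 70) = 343.20 + (+0.002667)·(-155) + (+0.0003333)·(-155) = 343.20 -0.413 -0.052 = 342.735 m.

342.7 m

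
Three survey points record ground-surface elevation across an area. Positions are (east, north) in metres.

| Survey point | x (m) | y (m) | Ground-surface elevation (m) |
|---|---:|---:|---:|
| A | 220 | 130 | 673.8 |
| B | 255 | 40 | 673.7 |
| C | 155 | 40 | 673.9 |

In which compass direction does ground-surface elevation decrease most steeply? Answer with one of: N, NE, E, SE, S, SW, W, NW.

E

With z = a·x + b·y + c and A as origin, the differences give:
  35·a + (-90)·b = -0.1
  (-65)·a + (-90)·b = +0.1
Eliminate b (×(-90) and ×(-90), subtract): -9000·a = 18.00 → a = ∂z/∂x = -0.002000
Back-substitute: b = ∂z/∂y = +0.0003333.
Steepest decrease is along −∇f = (+0.002000 E, -0.0003333 N) → east.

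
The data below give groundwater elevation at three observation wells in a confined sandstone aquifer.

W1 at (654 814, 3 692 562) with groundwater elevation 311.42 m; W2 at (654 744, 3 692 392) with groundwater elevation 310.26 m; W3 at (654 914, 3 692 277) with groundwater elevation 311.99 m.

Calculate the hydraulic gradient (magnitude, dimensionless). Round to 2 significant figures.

0.012

Taking W1 as reference: W2−W1 = (-70, -170, -1.16); W3−W1 = (100, -285, +0.57).
Solve a·Δx + b·Δy = Δh: det = (-70)·(-285) − 100·(-170) = 36950.
∂h/∂x = [(-1.16)·(-285) − (+0.57)·(-170)] / 36950 = +0.01157
∂h/∂y = [(-70)·(+0.57) − 100·(-1.16)] / 36950 = +0.002060
|∇h| = √(0.01157² + 0.002060²) = 0.01175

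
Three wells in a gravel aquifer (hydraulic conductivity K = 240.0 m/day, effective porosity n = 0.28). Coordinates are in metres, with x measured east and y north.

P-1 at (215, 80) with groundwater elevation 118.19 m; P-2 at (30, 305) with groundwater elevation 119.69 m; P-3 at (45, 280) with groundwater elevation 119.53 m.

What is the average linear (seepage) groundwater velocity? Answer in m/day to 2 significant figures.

5.0 m/day

Differences from P-1: to P-2 (Δx, Δy, Δh) = (-185, 225, +1.50); to P-3 = (-170, 200, +1.34).
Solve a·Δx + b·Δy = Δh: det = (-185)·200 − (-170)·225 = 1250.
∂h/∂x = [(+1.50)·200 − (+1.34)·225] / 1250 = -0.001200
∂h/∂y = [(-185)·(+1.34) − (-170)·(+1.50)] / 1250 = +0.005680
|∇h| = √(-0.001200² + 0.005680²) = 0.005805
Seepage velocity v = K·i/n = 240.0 × 0.005805 / 0.28 = 4.976 m/day.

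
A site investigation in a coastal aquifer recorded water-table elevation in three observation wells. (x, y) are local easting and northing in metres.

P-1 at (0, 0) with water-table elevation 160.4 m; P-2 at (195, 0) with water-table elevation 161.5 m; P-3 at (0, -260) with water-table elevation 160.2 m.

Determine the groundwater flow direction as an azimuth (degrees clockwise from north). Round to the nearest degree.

∂h/∂x = (161.5 − 160.4) / (195 − 0) = +0.005641
∂h/∂y = (160.2 − 160.4) / (-260 − 0) = +0.0007692
Flow direction (−∇h) has components (-0.005641 E, -0.0007692 N).
Azimuth = atan2(E, N) = atan2(-0.005641, -0.0007692) = 262.2° ≈ 262°.

262°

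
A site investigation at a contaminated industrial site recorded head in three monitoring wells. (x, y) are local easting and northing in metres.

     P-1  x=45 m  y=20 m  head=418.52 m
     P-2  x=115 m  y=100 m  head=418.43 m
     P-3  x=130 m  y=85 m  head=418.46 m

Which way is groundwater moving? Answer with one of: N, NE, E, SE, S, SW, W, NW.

N

Three-point gradient (reference P-1): Δ to P-2 = (70, 80, -0.09), Δ to P-3 = (85, 65, -0.06).
∂h/∂x = +0.0004667, ∂h/∂y = -0.001533 (det = -2250).
Flow = −∇h = (-0.0004667 east, +0.001533 north), which points north.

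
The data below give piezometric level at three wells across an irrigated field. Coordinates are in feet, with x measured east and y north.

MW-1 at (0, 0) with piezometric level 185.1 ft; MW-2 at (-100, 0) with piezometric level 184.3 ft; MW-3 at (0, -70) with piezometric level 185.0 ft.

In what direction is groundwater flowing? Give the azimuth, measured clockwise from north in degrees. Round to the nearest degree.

∂h/∂x = (184.3 − 185.1) / (-100 − 0) = +0.008000
∂h/∂y = (185.0 − 185.1) / (-70 − 0) = +0.001429
Flow direction (−∇h) has components (-0.008000 E, -0.001429 N).
Azimuth = atan2(E, N) = atan2(-0.008000, -0.001429) = 259.9° ≈ 260°.

260°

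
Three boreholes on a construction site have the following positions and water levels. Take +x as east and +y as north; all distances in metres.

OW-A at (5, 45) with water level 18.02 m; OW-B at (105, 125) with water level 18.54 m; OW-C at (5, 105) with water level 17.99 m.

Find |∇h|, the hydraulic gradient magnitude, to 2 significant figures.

Taking OW-A as reference: OW-B−OW-A = (100, 80, +0.52); OW-C−OW-A = (0, 60, -0.03).
Solve a·Δx + b·Δy = Δh: det = 100·60 − 0·80 = 6000.
∂h/∂x = [(+0.52)·60 − (-0.03)·80] / 6000 = +0.005600
∂h/∂y = [100·(-0.03) − 0·(+0.52)] / 6000 = -0.0005000
|∇h| = √(0.005600² + -0.0005000²) = 0.005622

0.0056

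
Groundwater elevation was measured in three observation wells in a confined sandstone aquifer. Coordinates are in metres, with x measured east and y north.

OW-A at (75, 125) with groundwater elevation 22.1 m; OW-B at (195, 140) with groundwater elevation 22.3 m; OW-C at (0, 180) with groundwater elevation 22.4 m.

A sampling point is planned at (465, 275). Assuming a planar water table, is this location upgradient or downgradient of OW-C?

With h = a·x + b·y + c and OW-A as origin, the differences give:
  120·a + 15·b = +0.2
  (-75)·a + 55·b = +0.3
Eliminate b (×55 and ×15, subtract): 7725·a = 6.50 → a = ∂h/∂x = +0.0008414
Back-substitute: b = ∂h/∂y = +0.006602.
Head at (465, 275) = 22.1 + (+0.0008414)·(390) + (+0.006602)·(150) = 23.42 m.
That is higher than the 22.4 m at OW-C, so the point is upgradient.

upgradient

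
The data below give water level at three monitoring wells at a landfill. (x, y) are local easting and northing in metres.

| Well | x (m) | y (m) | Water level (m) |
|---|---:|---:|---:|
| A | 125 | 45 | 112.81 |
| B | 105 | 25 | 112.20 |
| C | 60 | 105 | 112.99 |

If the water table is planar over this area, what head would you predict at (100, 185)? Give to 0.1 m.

Taking A as reference: B−A = (-20, -20, -0.61); C−A = (-65, 60, +0.18).
Determinant of the coordinate differences = (-20)·60 − (-65)·(-20) = -2500.
∂h/∂x = [(-0.61)·60 − (+0.18)·(-20)] / -2500 = +0.01320
∂h/∂y = [(-20)·(+0.18) − (-65)·(-0.61)] / -2500 = +0.01730
h(100, 185) = 112.81 + (+0.01320)·(-25) + (+0.01730)·(140) = 112.81 -0.330 +2.422 = 114.902 m.

114.9 m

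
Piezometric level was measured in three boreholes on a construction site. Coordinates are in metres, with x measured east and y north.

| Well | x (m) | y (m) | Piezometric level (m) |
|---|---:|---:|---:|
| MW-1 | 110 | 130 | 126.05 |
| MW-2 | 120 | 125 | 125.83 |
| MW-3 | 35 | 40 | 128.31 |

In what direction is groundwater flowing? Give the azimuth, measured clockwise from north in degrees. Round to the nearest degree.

With h = a·x + b·y + c and MW-1 as origin, the differences give:
  10·a + (-5)·b = -0.22
  (-75)·a + (-90)·b = +2.26
Eliminate b (×(-90) and ×(-5), subtract): -1275·a = 31.100 → a = ∂h/∂x = -0.02439
Back-substitute: b = ∂h/∂y = -0.004784.
Flow direction (−∇h) has components (+0.02439 E, +0.004784 N).
Azimuth = atan2(E, N) = atan2(+0.02439, +0.004784) = 78.9° ≈ 079°.

079°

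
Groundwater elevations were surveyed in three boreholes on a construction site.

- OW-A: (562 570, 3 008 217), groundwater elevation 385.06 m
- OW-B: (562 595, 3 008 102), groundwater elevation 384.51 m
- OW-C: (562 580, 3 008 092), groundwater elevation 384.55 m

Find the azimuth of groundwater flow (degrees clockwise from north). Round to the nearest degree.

Differences from OW-A: to OW-B (Δx, Δy, Δh) = (25, -115, -0.55); to OW-C = (10, -125, -0.51).
Solve a·Δx + b·Δy = Δh: det = 25·(-125) − 10·(-115) = -1975.
∂h/∂x = [(-0.55)·(-125) − (-0.51)·(-115)] / -1975 = -0.005114
∂h/∂y = [25·(-0.51) − 10·(-0.55)] / -1975 = +0.003671
Flow direction (−∇h) has components (+0.005114 E, -0.003671 N).
Azimuth = atan2(E, N) = atan2(+0.005114, -0.003671) = 125.7° ≈ 126°.

126°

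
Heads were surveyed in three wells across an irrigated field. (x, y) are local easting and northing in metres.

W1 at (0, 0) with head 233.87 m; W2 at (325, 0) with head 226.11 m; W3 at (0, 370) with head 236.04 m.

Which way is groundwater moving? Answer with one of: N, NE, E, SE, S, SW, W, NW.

∂h/∂x = (226.11 − 233.87) / (325 − 0) = -0.02388
∂h/∂y = (236.04 − 233.87) / (370 − 0) = +0.005865
Flow = −∇h = (+0.02388 east, -0.005865 north), which points east.

E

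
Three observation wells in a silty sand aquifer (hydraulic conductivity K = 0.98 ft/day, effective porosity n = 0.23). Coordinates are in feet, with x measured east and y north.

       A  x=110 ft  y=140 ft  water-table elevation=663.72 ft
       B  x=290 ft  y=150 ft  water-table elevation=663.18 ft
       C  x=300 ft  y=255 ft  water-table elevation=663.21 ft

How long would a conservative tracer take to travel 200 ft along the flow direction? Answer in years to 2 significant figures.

42 years

Differences from A: to B (Δx, Δy, Δh) = (180, 10, -0.54); to C = (190, 115, -0.51).
Solve a·Δx + b·Δy = Δh: det = 180·115 − 190·10 = 18800.
∂h/∂x = [(-0.54)·115 − (-0.51)·10] / 18800 = -0.003032
∂h/∂y = [180·(-0.51) − 190·(-0.54)] / 18800 = +0.0005745
|∇h| = √(-0.003032² + 0.0005745²) = 0.003086
Seepage velocity v = K·i/n = 0.98 × 0.003086 / 0.23 = 0.01315 ft/day.
t = 200 / 0.01315 = 1.521e+04 days = 41.6 years.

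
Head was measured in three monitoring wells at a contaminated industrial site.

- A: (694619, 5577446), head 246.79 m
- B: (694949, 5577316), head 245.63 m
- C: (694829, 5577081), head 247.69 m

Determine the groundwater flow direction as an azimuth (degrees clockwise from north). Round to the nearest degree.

With h = a·x + b·y + c and A as origin, the differences give:
  330·a + (-130)·b = -1.16
  210·a + (-365)·b = +0.90
Eliminate b (×(-365) and ×(-130), subtract): -93150·a = 540.400 → a = ∂h/∂x = -0.005801
Back-substitute: b = ∂h/∂y = -0.005804.
Flow direction (−∇h) has components (+0.005801 E, +0.005804 N).
Azimuth = atan2(E, N) = atan2(+0.005801, +0.005804) = 45.0° ≈ 045°.

045°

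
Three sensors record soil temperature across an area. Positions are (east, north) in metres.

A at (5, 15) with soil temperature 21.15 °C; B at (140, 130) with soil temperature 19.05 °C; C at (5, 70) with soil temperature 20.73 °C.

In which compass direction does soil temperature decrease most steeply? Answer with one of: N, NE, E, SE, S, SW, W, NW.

Taking A as reference: B−A = (135, 115, -2.10); C−A = (0, 55, -0.42).
Determinant of the coordinate differences = 135·55 − 0·115 = 7425.
∂T/∂x = [(-2.10)·55 − (-0.42)·115] / 7425 = -0.009051
∂T/∂y = [135·(-0.42) − 0·(-2.10)] / 7425 = -0.007636
Steepest decrease is along −∇f = (+0.009051 E, +0.007636 N) → northeast.

NE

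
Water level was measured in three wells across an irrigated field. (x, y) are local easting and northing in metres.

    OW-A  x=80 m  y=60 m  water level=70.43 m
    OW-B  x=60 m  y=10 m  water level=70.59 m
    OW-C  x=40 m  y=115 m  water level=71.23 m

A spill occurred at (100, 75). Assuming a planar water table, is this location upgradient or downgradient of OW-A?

With h = a·x + b·y + c and OW-A as origin, the differences give:
  (-20)·a + (-50)·b = +0.16
  (-40)·a + 55·b = +0.80
Eliminate b (×55 and ×(-50), subtract): -3100·a = 48.800 → a = ∂h/∂x = -0.01574
Back-substitute: b = ∂h/∂y = +0.003097.
Head at (100, 75) = 70.43 + (-0.01574)·(20) + (+0.003097)·(15) = 70.16 m.
That is lower than the 70.43 m at OW-A, so the point is downgradient.

downgradient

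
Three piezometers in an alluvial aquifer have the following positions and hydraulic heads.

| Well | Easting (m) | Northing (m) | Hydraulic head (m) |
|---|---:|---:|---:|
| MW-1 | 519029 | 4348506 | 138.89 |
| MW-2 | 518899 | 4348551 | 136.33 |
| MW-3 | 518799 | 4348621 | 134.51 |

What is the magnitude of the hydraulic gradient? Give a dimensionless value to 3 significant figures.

0.0216

Taking MW-1 as reference: MW-2−MW-1 = (-130, 45, -2.56); MW-3−MW-1 = (-230, 115, -4.38).
Determinant of the coordinate differences = (-130)·115 − (-230)·45 = -4600.
∂h/∂x = [(-2.56)·115 − (-4.38)·45] / -4600 = +0.02115
∂h/∂y = [(-130)·(-4.38) − (-230)·(-2.56)] / -4600 = +0.004217
|∇h| = √(0.02115² + 0.004217²) = 0.02157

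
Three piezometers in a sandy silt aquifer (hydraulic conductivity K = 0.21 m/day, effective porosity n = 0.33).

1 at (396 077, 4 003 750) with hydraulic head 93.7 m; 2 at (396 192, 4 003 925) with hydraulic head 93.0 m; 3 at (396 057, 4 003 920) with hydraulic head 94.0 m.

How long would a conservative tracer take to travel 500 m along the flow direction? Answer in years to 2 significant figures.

Three-point gradient (reference 1): Δ to 2 = (115, 175, -0.7), Δ to 3 = (-20, 170, +0.3).
∂h/∂x = -0.007440, ∂h/∂y = +0.0008894 (det = 23050).
|∇h| = √(-0.007440² + 0.0008894²) = 0.007493
Seepage velocity v = K·i/n = 0.21 × 0.007493 / 0.33 = 0.004768 m/day.
t = 500 / 0.004768 = 1.049e+05 days = 287 years.

290 years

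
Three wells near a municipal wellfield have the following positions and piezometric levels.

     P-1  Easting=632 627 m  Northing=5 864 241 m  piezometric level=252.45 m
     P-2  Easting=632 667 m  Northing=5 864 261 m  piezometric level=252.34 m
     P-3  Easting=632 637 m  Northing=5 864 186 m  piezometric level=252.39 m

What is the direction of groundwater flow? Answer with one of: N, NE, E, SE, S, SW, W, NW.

Three-point gradient (reference P-1): Δ to P-2 = (40, 20, -0.11), Δ to P-3 = (10, -55, -0.06).
∂h/∂x = -0.003021, ∂h/∂y = +0.0005417 (det = -2400).
Flow = −∇h = (+0.003021 east, -0.0005417 north), which points east.

E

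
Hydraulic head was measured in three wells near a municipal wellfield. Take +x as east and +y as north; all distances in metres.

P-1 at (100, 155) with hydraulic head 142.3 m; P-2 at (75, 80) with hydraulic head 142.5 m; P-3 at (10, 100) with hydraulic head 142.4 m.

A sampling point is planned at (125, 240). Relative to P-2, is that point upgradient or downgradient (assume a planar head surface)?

downgradient

Differences from P-1: to P-2 (Δx, Δy, Δh) = (-25, -75, +0.2); to P-3 = (-90, -55, +0.1).
Solve a·Δx + b·Δy = Δh: det = (-25)·(-55) − (-90)·(-75) = -5375.
∂h/∂x = [(+0.2)·(-55) − (+0.1)·(-75)] / -5375 = +0.0006512
∂h/∂y = [(-25)·(+0.1) − (-90)·(+0.2)] / -5375 = -0.002884
Head at (125, 240) = 142.3 + (+0.0006512)·(25) + (-0.002884)·(85) = 142.07 m.
That is lower than the 142.5 m at P-2, so the point is downgradient.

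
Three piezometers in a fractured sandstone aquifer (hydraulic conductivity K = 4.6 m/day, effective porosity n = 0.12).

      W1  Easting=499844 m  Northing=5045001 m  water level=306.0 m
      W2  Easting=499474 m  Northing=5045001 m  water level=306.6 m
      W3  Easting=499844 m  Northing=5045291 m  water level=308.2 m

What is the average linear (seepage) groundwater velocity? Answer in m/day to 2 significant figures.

∂h/∂x = (306.6 − 306.0) / (499474 − 499844) = -0.001622
∂h/∂y = (308.2 − 306.0) / (5045291 − 5045001) = +0.007586
|∇h| = √(-0.001622² + 0.007586²) = 0.007757
Seepage velocity v = K·i/n = 4.6 × 0.007757 / 0.12 = 0.2974 m/day.

0.30 m/day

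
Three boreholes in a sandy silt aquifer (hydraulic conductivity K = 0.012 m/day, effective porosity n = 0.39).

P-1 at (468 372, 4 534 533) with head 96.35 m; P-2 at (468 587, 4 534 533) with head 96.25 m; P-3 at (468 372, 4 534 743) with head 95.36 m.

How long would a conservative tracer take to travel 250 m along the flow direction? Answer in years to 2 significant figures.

∂h/∂x = (96.25 − 96.35) / (468587 − 468372) = -0.0004651
∂h/∂y = (95.36 − 96.35) / (4534743 − 4534533) = -0.004714
|∇h| = √(-0.0004651² + -0.004714²) = 0.004737
Seepage velocity v = K·i/n = 0.012 × 0.004737 / 0.39 = 0.0001458 m/day.
t = 250 / 0.0001458 = 1.715e+06 days = 4.7e+03 years.

4700 years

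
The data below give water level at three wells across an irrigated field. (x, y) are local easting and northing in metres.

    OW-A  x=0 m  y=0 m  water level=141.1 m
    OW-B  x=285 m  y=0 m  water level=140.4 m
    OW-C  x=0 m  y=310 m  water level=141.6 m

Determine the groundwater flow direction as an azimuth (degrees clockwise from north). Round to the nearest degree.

∂h/∂x = (140.4 − 141.1) / (285 − 0) = -0.002456
∂h/∂y = (141.6 − 141.1) / (310 − 0) = +0.001613
Flow direction (−∇h) has components (+0.002456 E, -0.001613 N).
Azimuth = atan2(E, N) = atan2(+0.002456, -0.001613) = 123.3° ≈ 123°.

123°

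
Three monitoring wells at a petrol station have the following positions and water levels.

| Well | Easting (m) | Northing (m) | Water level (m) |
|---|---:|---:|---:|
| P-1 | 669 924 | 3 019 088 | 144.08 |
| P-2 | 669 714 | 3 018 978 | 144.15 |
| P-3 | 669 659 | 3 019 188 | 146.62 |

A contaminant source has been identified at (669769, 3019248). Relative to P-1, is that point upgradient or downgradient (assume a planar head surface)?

Taking P-1 as reference: P-2−P-1 = (-210, -110, +0.07); P-3−P-1 = (-265, 100, +2.54).
Determinant of the coordinate differences = (-210)·100 − (-265)·(-110) = -50150.
∂h/∂x = [(+0.07)·100 − (+2.54)·(-110)] / -50150 = -0.005711
∂h/∂y = [(-210)·(+2.54) − (-265)·(+0.07)] / -50150 = +0.01027
Head at (669769, 3019248) = 144.08 + (-0.005711)·(-155) + (+0.01027)·(160) = 146.61 m.
That is higher than the 144.08 m at P-1, so the point is upgradient.

upgradient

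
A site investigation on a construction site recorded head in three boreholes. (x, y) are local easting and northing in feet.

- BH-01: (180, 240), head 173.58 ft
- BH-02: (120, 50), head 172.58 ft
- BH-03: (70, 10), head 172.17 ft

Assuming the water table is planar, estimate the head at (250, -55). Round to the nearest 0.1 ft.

With h = a·x + b·y + c and BH-01 as origin, the differences give:
  (-60)·a + (-190)·b = -1.00
  (-110)·a + (-230)·b = -1.41
Eliminate b (×(-230) and ×(-190), subtract): -7100·a = -37.900 → a = ∂h/∂x = +0.005338
Back-substitute: b = ∂h/∂y = +0.003577.
h(250, -55) = 173.58 + (+0.005338)·(70) + (+0.003577)·(-295) = 173.58 +0.374 -1.055 = 172.898 ft.

172.9 ft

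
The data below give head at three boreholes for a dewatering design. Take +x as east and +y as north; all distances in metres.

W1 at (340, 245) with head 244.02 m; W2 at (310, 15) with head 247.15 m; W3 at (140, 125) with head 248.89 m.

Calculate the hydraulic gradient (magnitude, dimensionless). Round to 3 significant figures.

0.0209

Differences from W1: to W2 (Δx, Δy, Δh) = (-30, -230, +3.13); to W3 = (-200, -120, +4.87).
Solve a·Δx + b·Δy = Δh: det = (-30)·(-120) − (-200)·(-230) = -42400.
∂h/∂x = [(+3.13)·(-120) − (+4.87)·(-230)] / -42400 = -0.01756
∂h/∂y = [(-30)·(+4.87) − (-200)·(+3.13)] / -42400 = -0.01132
|∇h| = √(-0.01756² + -0.01132²) = 0.02089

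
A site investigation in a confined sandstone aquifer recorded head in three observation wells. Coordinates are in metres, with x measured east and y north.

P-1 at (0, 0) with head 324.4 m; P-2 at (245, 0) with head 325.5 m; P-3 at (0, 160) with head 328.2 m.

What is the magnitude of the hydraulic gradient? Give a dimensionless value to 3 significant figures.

∂h/∂x = (325.5 − 324.4) / (245 − 0) = +0.004490
∂h/∂y = (328.2 − 324.4) / (160 − 0) = +0.02375
|∇h| = √(0.004490² + 0.02375²) = 0.02417

0.0242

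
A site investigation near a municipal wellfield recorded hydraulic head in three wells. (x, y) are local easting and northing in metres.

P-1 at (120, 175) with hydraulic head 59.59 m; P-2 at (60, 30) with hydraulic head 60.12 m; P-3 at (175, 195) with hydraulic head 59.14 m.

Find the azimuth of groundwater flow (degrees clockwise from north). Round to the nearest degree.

Taking P-1 as reference: P-2−P-1 = (-60, -145, +0.53); P-3−P-1 = (55, 20, -0.45).
Solve a·Δx + b·Δy = Δh: det = (-60)·20 − 55·(-145) = 6775.
∂h/∂x = [(+0.53)·20 − (-0.45)·(-145)] / 6775 = -0.008066
∂h/∂y = [(-60)·(-0.45) − 55·(+0.53)] / 6775 = -0.0003173
Flow direction (−∇h) has components (+0.008066 E, +0.0003173 N).
Azimuth = atan2(E, N) = atan2(+0.008066, +0.0003173) = 87.7° ≈ 088°.

088°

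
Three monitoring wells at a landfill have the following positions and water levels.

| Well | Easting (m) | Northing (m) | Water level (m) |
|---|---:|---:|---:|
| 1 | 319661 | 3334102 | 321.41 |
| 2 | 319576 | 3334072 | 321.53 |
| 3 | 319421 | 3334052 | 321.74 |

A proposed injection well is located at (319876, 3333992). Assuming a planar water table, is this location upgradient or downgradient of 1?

Three-point gradient (reference 1): Δ to 2 = (-85, -30, +0.12), Δ to 3 = (-240, -50, +0.33).
∂h/∂x = -0.001322, ∂h/∂y = -0.0002542 (det = -2950).
Head at (319876, 3333992) = 321.41 + (-0.001322)·(215) + (-0.0002542)·(-110) = 321.15 m.
That is lower than the 321.41 m at 1, so the point is downgradient.

downgradient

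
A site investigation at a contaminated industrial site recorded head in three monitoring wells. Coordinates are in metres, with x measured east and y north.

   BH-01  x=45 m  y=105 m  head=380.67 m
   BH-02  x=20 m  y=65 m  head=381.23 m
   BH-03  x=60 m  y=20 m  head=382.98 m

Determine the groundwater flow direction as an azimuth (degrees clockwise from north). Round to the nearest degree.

Three-point gradient (reference BH-01): Δ to BH-02 = (-25, -40, +0.56), Δ to BH-03 = (15, -85, +2.31).
∂h/∂x = +0.01644, ∂h/∂y = -0.02428 (det = 2725).
Flow direction (−∇h) has components (-0.01644 E, +0.02428 N).
Azimuth = atan2(E, N) = atan2(-0.01644, +0.02428) = 325.9° ≈ 326°.

326°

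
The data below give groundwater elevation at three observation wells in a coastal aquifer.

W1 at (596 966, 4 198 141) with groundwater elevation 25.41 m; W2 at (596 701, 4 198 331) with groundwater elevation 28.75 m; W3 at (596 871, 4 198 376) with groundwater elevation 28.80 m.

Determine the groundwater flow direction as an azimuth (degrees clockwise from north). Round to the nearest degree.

166°

Taking W1 as reference: W2−W1 = (-265, 190, +3.34); W3−W1 = (-95, 235, +3.39).
Solve a·Δx + b·Δy = Δh: det = (-265)·235 − (-95)·190 = -44225.
∂h/∂x = [(+3.34)·235 − (+3.39)·190] / -44225 = -0.003184
∂h/∂y = [(-265)·(+3.39) − (-95)·(+3.34)] / -44225 = +0.01314
Flow direction (−∇h) has components (+0.003184 E, -0.01314 N).
Azimuth = atan2(E, N) = atan2(+0.003184, -0.01314) = 166.4° ≈ 166°.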